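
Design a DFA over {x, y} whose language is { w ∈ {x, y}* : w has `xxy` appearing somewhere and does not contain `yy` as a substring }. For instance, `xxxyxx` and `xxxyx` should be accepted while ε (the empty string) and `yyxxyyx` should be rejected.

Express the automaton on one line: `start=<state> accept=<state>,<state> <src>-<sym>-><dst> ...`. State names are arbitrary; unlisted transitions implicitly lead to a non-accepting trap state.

Build one automaton per condition and run them in lockstep. One (4 states) tracks whether and how much of `xxy` has been seen; the other (3 states) tracks partial matches of the forbidden pattern `yy`. Each combined state is a pair, one component from each; accept when both components accept. After merging equivalent states the machine shrinks.
        x   y  
>  q0   q1  q2 
   q1   q3  q2 
   q2   q1  q4 
   q3   q3  q5 
   q4   q4  q4 
 * q5   q6  q4 
 * q6   q6  q5 
(> = start, * = accepting)

start=q0 accept=q5,q6 q0-x->q1 q0-y->q2 q1-x->q3 q1-y->q2 q2-x->q1 q2-y->q4 q3-x->q3 q3-y->q5 q4-x->q4 q4-y->q4 q5-x->q6 q5-y->q4 q6-x->q6 q6-y->q5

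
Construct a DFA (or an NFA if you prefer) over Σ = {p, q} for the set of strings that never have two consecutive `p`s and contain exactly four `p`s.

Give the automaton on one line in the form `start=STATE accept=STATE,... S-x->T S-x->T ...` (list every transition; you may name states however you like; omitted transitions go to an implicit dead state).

Run two small machines in parallel and take their product. The first has 3 states tracking partial matches of the forbidden pattern `pp`; the second has 6 states tracking the count of `p`s, saturating at 5. A product state is a pair (one from each), accepting exactly when both do.
15 states suffice.
          p    q  
>  s0     s1   s0 
   s1     s2   s3 
   s2     s4   s2 
   s3     s5   s3 
   s4     s6   s4 
   s5     s4   s7 
   s6     s8   s6 
   s7     s9   s7 
   s8     s8   s8 
   s9     s6  s10 
   s10   s11  s10 
 * s11    s8  s12 
 * s12   s13  s12 
   s13    s8  s14 
   s14   s13  s14 
(> = start, * = accepting)

start=s0 accept=s11,s12 s0-p->s1 s0-q->s0 s1-p->s2 s1-q->s3 s2-p->s4 s2-q->s2 s3-p->s5 s3-q->s3 s4-p->s6 s4-q->s4 s5-p->s4 s5-q->s7 s6-p->s8 s6-q->s6 s7-p->s9 s7-q->s7 s8-p->s8 s8-q->s8 s9-p->s6 s9-q->s10 s10-p->s11 s10-q->s10 s11-p->s8 s11-q->s12 s12-p->s13 s12-q->s12 s13-p->s8 s13-q->s14 s14-p->s13 s14-q->s14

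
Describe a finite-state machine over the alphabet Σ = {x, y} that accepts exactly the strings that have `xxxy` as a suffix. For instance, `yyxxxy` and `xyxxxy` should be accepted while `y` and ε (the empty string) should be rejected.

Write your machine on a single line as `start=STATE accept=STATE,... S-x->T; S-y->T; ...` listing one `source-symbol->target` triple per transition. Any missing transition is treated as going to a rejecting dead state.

start=S0; accept=S4; S0-x->S1; S0-y->S0; S1-x->S2; S1-y->S0; S2-x->S3; S2-y->S0; S3-x->S3; S3-y->S4; S4-x->S1; S4-y->S0

Let each state record the length of the longest suffix of the input read so far that is also a prefix of `xxxy`. S1 means the last symbol is `x`; S2 means the last 2 symbols are `xx`; S3 means the last 3 symbols are `xxx`; S4 means the last 4 symbols are `xxxy`. Accept only at S4, where the string currently ends in `xxxy`.
With 5 states:
        x   y  
>  S0   S1  S0 
   S1   S2  S0 
   S2   S3  S0 
   S3   S3  S4 
 * S4   S1  S0 
(> = start, * = accepting)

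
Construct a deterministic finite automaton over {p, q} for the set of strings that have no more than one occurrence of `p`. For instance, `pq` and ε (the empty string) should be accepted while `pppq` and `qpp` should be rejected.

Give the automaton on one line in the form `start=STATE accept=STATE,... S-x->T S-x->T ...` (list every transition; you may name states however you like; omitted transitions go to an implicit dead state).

start=s0 accept=s0,s1 s0-p->s1 s0-q->s0 s1-p->s2 s1-q->s1 s2-p->s2 s2-q->s2

Count `p`s, saturating at 2: state s0 means no `p` yet, s1 means one `p` seen, s2 means more than one. Each `p` increments (capped at s2); other symbols loop. Accept from {s0, s1}.
3 states suffice.
        p   q  
>* s0   s1  s0 
 * s1   s2  s1 
   s2   s2  s2 
(> = start, * = accepting)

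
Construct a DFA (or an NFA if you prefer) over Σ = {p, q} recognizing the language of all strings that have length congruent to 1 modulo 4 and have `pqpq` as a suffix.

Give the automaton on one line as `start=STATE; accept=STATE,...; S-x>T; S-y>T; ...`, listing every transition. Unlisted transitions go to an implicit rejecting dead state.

start=S0; accept=S7; S0-p>S1; S0-q>S1; S1-p>S2; S1-q>S3; S2-p>S4; S2-q>S5; S3-p>S4; S3-q>S4; S4-p>S0; S4-q>S0; S5-p>S6; S5-q>S0; S6-p>S1; S6-q>S7; S7-p>S2; S7-q>S3

Build one automaton per condition and run them in lockstep. The first has 4 states tracking the input length modulo 4; the second has 5 states tracking how much of the suffix `pqpq` has currently been matched. A product state is a pair (one from each), accepting exactly when both do. Minimizing collapses redundant product states.
        p   q  
>  S0   S1  S1 
   S1   S2  S3 
   S2   S4  S5 
   S3   S4  S4 
   S4   S0  S0 
   S5   S6  S0 
   S6   S1  S7 
 * S7   S2  S3 
(> = start, * = accepting)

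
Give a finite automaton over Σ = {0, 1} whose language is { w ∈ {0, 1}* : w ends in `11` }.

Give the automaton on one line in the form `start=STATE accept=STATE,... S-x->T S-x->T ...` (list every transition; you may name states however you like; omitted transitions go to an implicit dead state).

Remember how much of `11` the current input suffix matches. State S0 means no match yet; S1 means the last symbol is `1`; S2 means the last 2 symbols are `11`. Only S2 accepts. On a mismatch, fall back to the longest proper suffix that is still a prefix of `11`.
A 3-state machine:
        0   1  
>  S0   S0  S1 
   S1   S0  S2 
 * S2   S0  S2 
(> = start, * = accepting)

start=S0 accept=S2 S0-0->S0 S0-1->S1 S1-0->S0 S1-1->S2 S2-0->S0 S2-1->S2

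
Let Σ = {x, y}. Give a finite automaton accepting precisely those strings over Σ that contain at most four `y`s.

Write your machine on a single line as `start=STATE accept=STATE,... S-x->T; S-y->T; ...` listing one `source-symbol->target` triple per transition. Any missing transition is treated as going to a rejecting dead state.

Count `y`s, saturating at 5: states S0 through S4 mean 0 through 4 `y`s seen; S5 means more than 4. Each `y` increments (capped at S5); other symbols loop. Accept from {S0, S1, S2, S3, S4}.
With 6 states:
        x   y  
>* S0   S0  S1 
 * S1   S1  S2 
 * S2   S2  S3 
 * S3   S3  S4 
 * S4   S4  S5 
   S5   S5  S5 
(> = start, * = accepting)

start=S0; accept=S0,S1,S2,S3,S4; S0-x->S0; S0-y->S1; S1-x->S1; S1-y->S2; S2-x->S2; S2-y->S3; S3-x->S3; S3-y->S4; S4-x->S4; S4-y->S5; S5-x->S5; S5-y->S5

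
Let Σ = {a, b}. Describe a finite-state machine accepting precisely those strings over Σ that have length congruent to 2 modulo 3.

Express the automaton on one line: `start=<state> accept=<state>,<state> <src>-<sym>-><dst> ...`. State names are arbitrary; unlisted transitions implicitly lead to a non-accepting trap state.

start=q0 accept=q2 q0-a->q1 q0-b->q1 q1-a->q2 q1-b->q2 q2-a->q0 q2-b->q0

Only the length mod 3 matters, so use a 3-cycle: from any state, every input symbol moves to the next state, wrapping q2 back to q0. Mark q2 accepting.
3 states suffice.
        a   b  
>  q0   q1  q1 
   q1   q2  q2 
 * q2   q0  q0 
(> = start, * = accepting)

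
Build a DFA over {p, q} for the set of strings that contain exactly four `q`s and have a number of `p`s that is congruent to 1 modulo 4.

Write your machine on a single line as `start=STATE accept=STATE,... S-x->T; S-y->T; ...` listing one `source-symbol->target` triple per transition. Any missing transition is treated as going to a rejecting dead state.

start=A; accept=Q; A-p->B; A-q->C; B-p->D; B-q->E; C-p->E; C-q->F; D-p->G; D-q->H; E-p->H; E-q->I; F-p->I; F-q->J; G-p->A; G-q->K; H-p->K; H-q->L; I-p->L; I-q->M; J-p->M; J-q->N; K-p->C; K-q->O; L-p->O; L-q->P; M-p->P; M-q->Q; N-p->Q; N-q->R; O-p->F; O-q->S; P-p->S; P-q->T; Q-p->T; Q-q->R; R-p->R; R-q->R; S-p->J; S-q->U; T-p->U; T-q->R; U-p->N; U-q->R

Handle the two conditions separately and then intersect. One (6 states) tracks the count of `q`s, saturating at 5; the other (4 states) tracks the count of `p`s modulo 4. Each combined state is a pair, one component from each; accept when both components accept. Equivalent product states are then merged.
21 states suffice.
       p  q 
>  A   B  C 
   B   D  E 
   C   E  F 
   D   G  H 
   E   H  I 
   F   I  J 
   G   A  K 
   H   K  L 
   I   L  M 
   J   M  N 
   K   C  O 
   L   O  P 
   M   P  Q 
   N   Q  R 
   O   F  S 
   P   S  T 
 * Q   T  R 
   R   R  R 
   S   J  U 
   T   U  R 
   U   N  R 
(> = start, * = accepting)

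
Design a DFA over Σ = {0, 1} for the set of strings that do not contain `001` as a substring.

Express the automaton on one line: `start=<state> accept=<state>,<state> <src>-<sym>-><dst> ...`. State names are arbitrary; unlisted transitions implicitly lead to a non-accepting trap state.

Track partial matches of the forbidden pattern `001`. State q3 is a dead state reached once `001` has occurred; every other state accepts. q0 means no part of `001` is currently matched.
A 4-state machine:
        0   1  
>* q0   q1  q0 
 * q1   q2  q0 
 * q2   q2  q3 
   q3   q3  q3 
(> = start, * = accepting)

start=q0 accept=q0,q1,q2 q0-0->q1 q0-1->q0 q1-0->q2 q1-1->q0 q2-0->q2 q2-1->q3 q3-0->q3 q3-1->q3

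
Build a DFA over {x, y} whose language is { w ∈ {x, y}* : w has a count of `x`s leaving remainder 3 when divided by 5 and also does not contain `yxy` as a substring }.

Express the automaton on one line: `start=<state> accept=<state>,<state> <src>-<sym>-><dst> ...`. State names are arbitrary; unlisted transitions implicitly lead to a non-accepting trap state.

Handle the two conditions separately and then intersect. The first has 5 states tracking the count of `x`s modulo 5; the second has 4 states tracking partial matches of the forbidden pattern `yxy`. A product state is a pair (one from each), accepting exactly when both do. Minimizing collapses redundant product states.
With 16 states:
          x    y  
>  s0     s1   s2 
   s1     s3   s4 
   s2     s5   s2 
   s3     s6   s7 
   s4     s8   s4 
   s5     s3   s9 
 * s6    s10  s11 
   s7    s12   s7 
   s8     s6   s9 
   s9     s9   s9 
   s10    s0  s13 
 * s11   s14  s11 
 * s12   s10   s9 
   s13   s15  s13 
   s14    s0   s9 
   s15    s1   s9 
(> = start, * = accepting)

start=s0 accept=s6,s11,s12 s0-x->s1 s0-y->s2 s1-x->s3 s1-y->s4 s2-x->s5 s2-y->s2 s3-x->s6 s3-y->s7 s4-x->s8 s4-y->s4 s5-x->s3 s5-y->s9 s6-x->s10 s6-y->s11 s7-x->s12 s7-y->s7 s8-x->s6 s8-y->s9 s9-x->s9 s9-y->s9 s10-x->s0 s10-y->s13 s11-x->s14 s11-y->s11 s12-x->s10 s12-y->s9 s13-x->s15 s13-y->s13 s14-x->s0 s14-y->s9 s15-x->s1 s15-y->s9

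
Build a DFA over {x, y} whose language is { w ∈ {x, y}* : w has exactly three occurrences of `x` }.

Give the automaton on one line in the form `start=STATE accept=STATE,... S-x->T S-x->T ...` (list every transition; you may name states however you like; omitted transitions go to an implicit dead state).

start=A accept=D A-x->B A-y->A B-x->C B-y->B C-x->D C-y->C D-x->E D-y->D E-x->E E-y->E

Only the number of `x`s matters, and only up to 4. Make a chain A → B → C → D → E advanced by each `x` (with E absorbing); every other symbol self-loops. The accepting set is {D}.
With 5 states:
       x  y 
>  A   B  A 
   B   C  B 
   C   D  C 
 * D   E  D 
   E   E  E 
(> = start, * = accepting)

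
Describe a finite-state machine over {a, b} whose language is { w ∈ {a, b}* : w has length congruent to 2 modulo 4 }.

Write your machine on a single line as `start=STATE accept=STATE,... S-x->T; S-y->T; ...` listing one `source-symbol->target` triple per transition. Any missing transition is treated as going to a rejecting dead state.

Only the length mod 4 matters, so use a 4-cycle: from any state, every input symbol moves to the next state, wrapping q3 back to q0. Mark q2 accepting.
        a   b  
>  q0   q1  q1 
   q1   q2  q2 
 * q2   q3  q3 
   q3   q0  q0 
(> = start, * = accepting)

start=q0; accept=q2; q0-a->q1; q0-b->q1; q1-a->q2; q1-b->q2; q2-a->q3; q2-b->q3; q3-a->q0; q3-b->q0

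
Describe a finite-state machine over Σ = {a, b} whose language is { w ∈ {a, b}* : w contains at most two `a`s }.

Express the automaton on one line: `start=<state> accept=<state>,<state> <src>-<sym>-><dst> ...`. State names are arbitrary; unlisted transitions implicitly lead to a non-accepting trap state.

Only the number of `a`s matters, and only up to 3. Make a chain q0 → q1 → q2 → q3 advanced by each `a` (with q3 absorbing); every other symbol self-loops. The accepting set is {q0, q1, q2}.
        a   b  
>* q0   q1  q0 
 * q1   q2  q1 
 * q2   q3  q2 
   q3   q3  q3 
(> = start, * = accepting)

start=q0 accept=q0,q1,q2 q0-a->q1 q0-b->q0 q1-a->q2 q1-b->q1 q2-a->q3 q2-b->q2 q3-a->q3 q3-b->q3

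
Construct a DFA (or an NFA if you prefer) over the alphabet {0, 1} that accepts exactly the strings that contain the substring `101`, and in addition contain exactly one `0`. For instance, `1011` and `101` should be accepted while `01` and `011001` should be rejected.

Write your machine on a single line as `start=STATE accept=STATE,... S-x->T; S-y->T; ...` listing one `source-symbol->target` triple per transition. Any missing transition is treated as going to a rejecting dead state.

Handle the two conditions separately and then intersect. One (4 states) tracks whether and how much of `101` has been seen; the other (3 states) tracks the count of `0`s, saturating at 2. Each combined state is a pair, one component from each; accept when both components accept.
A 10-state machine:
        0   1  
>  s0   s1  s2 
   s1   s3  s4 
   s2   s5  s2 
   s3   s3  s6 
   s4   s7  s4 
   s5   s3  s8 
   s6   s7  s6 
   s7   s3  s9 
 * s8   s9  s8 
   s9   s9  s9 
(> = start, * = accepting)

start=s0; accept=s8; s0-0->s1; s0-1->s2; s1-0->s3; s1-1->s4; s2-0->s5; s2-1->s2; s3-0->s3; s3-1->s6; s4-0->s7; s4-1->s4; s5-0->s3; s5-1->s8; s6-0->s7; s6-1->s6; s7-0->s3; s7-1->s9; s8-0->s9; s8-1->s8; s9-0->s9; s9-1->s9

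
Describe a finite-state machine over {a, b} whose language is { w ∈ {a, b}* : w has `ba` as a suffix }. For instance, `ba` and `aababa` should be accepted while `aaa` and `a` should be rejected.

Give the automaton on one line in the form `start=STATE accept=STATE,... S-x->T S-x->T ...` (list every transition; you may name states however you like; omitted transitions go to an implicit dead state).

Let each state record the length of the longest suffix of the input read so far that is also a prefix of `ba`. q1 means the last symbol is `b`; q2 means the last 2 symbols are `ba`. Accept only at q2, where the string currently ends in `ba`.
With 3 states:
        a   b  
>  q0   q0  q1 
   q1   q2  q1 
 * q2   q0  q1 
(> = start, * = accepting)

start=q0 accept=q2 q0-a->q0 q0-b->q1 q1-a->q2 q1-b->q1 q2-a->q0 q2-b->q1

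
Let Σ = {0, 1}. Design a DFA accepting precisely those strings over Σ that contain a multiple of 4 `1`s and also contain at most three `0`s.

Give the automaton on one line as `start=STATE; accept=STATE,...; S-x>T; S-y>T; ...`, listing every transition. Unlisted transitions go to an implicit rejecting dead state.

Build one automaton per condition and run them in lockstep. The first has 4 states tracking the count of `1`s modulo 4; the second has 5 states tracking the count of `0`s, saturating at 4. A product state is a pair (one from each), accepting exactly when both do. Minimizing collapses redundant product states.
With 17 states:
          0    1  
>* q0     q1   q2 
 * q1     q3   q4 
   q2     q4   q5 
 * q3     q6   q7 
   q4     q7   q8 
   q5     q8   q9 
 * q6    q10  q11 
   q7    q11  q12 
   q8    q12  q13 
   q9    q13   q0 
   q10   q10  q10 
   q11   q10  q14 
   q12   q14  q15 
   q13   q15   q1 
   q14   q10  q16 
   q15   q16   q3 
   q16   q10   q6 
(> = start, * = accepting)

start=q0; accept=q0,q1,q3,q6; q0-0>q1; q0-1>q2; q1-0>q3; q1-1>q4; q2-0>q4; q2-1>q5; q3-0>q6; q3-1>q7; q4-0>q7; q4-1>q8; q5-0>q8; q5-1>q9; q6-0>q10; q6-1>q11; q7-0>q11; q7-1>q12; q8-0>q12; q8-1>q13; q9-0>q13; q9-1>q0; q10-0>q10; q10-1>q10; q11-0>q10; q11-1>q14; q12-0>q14; q12-1>q15; q13-0>q15; q13-1>q1; q14-0>q10; q14-1>q16; q15-0>q16; q15-1>q3; q16-0>q10; q16-1>q6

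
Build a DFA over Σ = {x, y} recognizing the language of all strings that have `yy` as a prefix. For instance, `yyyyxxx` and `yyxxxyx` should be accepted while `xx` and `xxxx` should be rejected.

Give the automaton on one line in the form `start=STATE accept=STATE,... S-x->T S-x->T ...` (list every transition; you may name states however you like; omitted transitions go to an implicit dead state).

start=q0 accept=q2 q0-x->q3 q0-y->q1 q1-x->q3 q1-y->q2 q2-x->q2 q2-y->q2 q3-x->q3 q3-y->q3

Walk along `yy` while the input agrees: from q0 take `y` to q1, and so on. Any deviation drops to the rejecting sink q3. Once q2 is reached the prefix is confirmed and every continuation is accepted.
        x   y  
>  q0   q3  q1 
   q1   q3  q2 
 * q2   q2  q2 
   q3   q3  q3 
(> = start, * = accepting)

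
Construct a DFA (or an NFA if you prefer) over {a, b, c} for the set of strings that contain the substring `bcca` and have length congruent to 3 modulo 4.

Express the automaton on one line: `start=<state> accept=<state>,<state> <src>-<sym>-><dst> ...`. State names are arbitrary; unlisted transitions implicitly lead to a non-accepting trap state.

Handle the two conditions separately and then intersect. The first has 5 states tracking whether and how much of `bcca` has been seen; the second has 4 states tracking the input length modulo 4. A product state is a pair (one from each), accepting exactly when both do.
20 states suffice.
          a    b    c  
>  S0     S1   S2   S1 
   S1     S3   S4   S3 
   S2     S3   S4   S5 
   S3     S6   S7   S6 
   S4     S6   S7   S8 
   S5     S6   S7   S9 
   S6     S0  S10   S0 
   S7     S0  S10  S11 
   S8     S0  S10  S12 
   S9    S13  S10   S0 
   S10    S1   S2  S14 
   S11    S1   S2  S15 
   S12   S16   S2   S1 
   S13   S16  S16  S16 
   S14    S3   S4  S17 
   S15   S18   S4   S3 
   S16   S18  S18  S18 
   S17   S19   S7   S6 
   S18   S19  S19  S19 
 * S19   S13  S13  S13 
(> = start, * = accepting)

start=S0 accept=S19 S0-a->S1 S0-b->S2 S0-c->S1 S1-a->S3 S1-b->S4 S1-c->S3 S2-a->S3 S2-b->S4 S2-c->S5 S3-a->S6 S3-b->S7 S3-c->S6 S4-a->S6 S4-b->S7 S4-c->S8 S5-a->S6 S5-b->S7 S5-c->S9 S6-a->S0 S6-b->S10 S6-c->S0 S7-a->S0 S7-b->S10 S7-c->S11 S8-a->S0 S8-b->S10 S8-c->S12 S9-a->S13 S9-b->S10 S9-c->S0 S10-a->S1 S10-b->S2 S10-c->S14 S11-a->S1 S11-b->S2 S11-c->S15 S12-a->S16 S12-b->S2 S12-c->S1 S13-a->S16 S13-b->S16 S13-c->S16 S14-a->S3 S14-b->S4 S14-c->S17 S15-a->S18 S15-b->S4 S15-c->S3 S16-a->S18 S16-b->S18 S16-c->S18 S17-a->S19 S17-b->S7 S17-c->S6 S18-a->S19 S18-b->S19 S18-c->S19 S19-a->S13 S19-b->S13 S19-c->S13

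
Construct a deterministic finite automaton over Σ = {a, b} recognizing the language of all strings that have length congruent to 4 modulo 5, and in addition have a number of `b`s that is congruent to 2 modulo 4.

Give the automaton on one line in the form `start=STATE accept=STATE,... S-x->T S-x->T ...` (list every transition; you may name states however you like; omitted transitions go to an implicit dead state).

Build one automaton per condition and run them in lockstep. The first has 5 states tracking the input length modulo 5; the second has 4 states tracking the count of `b`s modulo 4. A product state is a pair (one from each), accepting exactly when both do.
With 20 states:
          a    b  
>  S0     S1   S2 
   S1     S3   S4 
   S2     S4   S5 
   S3     S6   S7 
   S4     S7   S8 
   S5     S8   S9 
   S6    S10  S11 
   S7    S11  S12 
   S8    S12  S13 
   S9    S13  S10 
   S10    S0  S14 
   S11   S14  S15 
 * S12   S15  S16 
   S13   S16   S0 
   S14    S2  S17 
   S15   S17  S18 
   S16   S18   S1 
   S17    S5  S19 
   S18   S19   S3 
   S19    S9   S6 
(> = start, * = accepting)

start=S0 accept=S12 S0-a->S1 S0-b->S2 S1-a->S3 S1-b->S4 S2-a->S4 S2-b->S5 S3-a->S6 S3-b->S7 S4-a->S7 S4-b->S8 S5-a->S8 S5-b->S9 S6-a->S10 S6-b->S11 S7-a->S11 S7-b->S12 S8-a->S12 S8-b->S13 S9-a->S13 S9-b->S10 S10-a->S0 S10-b->S14 S11-a->S14 S11-b->S15 S12-a->S15 S12-b->S16 S13-a->S16 S13-b->S0 S14-a->S2 S14-b->S17 S15-a->S17 S15-b->S18 S16-a->S18 S16-b->S1 S17-a->S5 S17-b->S19 S18-a->S19 S18-b->S3 S19-a->S9 S19-b->S6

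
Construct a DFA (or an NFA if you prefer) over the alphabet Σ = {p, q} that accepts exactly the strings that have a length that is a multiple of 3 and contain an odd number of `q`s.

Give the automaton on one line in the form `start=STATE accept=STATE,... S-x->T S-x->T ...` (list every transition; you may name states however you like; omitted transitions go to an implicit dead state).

start=s0 accept=s5 s0-p->s1 s0-q->s2 s1-p->s3 s1-q->s4 s2-p->s4 s2-q->s3 s3-p->s0 s3-q->s5 s4-p->s5 s4-q->s0 s5-p->s2 s5-q->s1

Build one automaton per condition and run them in lockstep. The first has 3 states tracking the input length modulo 3; the second has 2 states tracking the count of `q`s modulo 2. A product state is a pair (one from each), accepting exactly when both do.
6 states suffice.
        p   q  
>  s0   s1  s2 
   s1   s3  s4 
   s2   s4  s3 
   s3   s0  s5 
   s4   s5  s0 
 * s5   s2  s1 
(> = start, * = accepting)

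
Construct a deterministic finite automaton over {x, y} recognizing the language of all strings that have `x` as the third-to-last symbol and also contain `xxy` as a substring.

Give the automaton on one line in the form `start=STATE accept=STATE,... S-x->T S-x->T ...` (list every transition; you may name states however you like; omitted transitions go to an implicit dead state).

start=S0 accept=S3,S4,S5,S10 S0-x->S1 S0-y->S0 S1-x->S2 S1-y->S0 S2-x->S2 S2-y->S3 S3-x->S4 S3-y->S5 S4-x->S6 S4-y->S7 S5-x->S8 S5-y->S9 S6-x->S10 S6-y->S3 S7-x->S4 S7-y->S5 S8-x->S6 S8-y->S7 S9-x->S8 S9-y->S9 S10-x->S10 S10-y->S3

Handle the two conditions separately and then intersect. One (15 states) tracks the last 3 symbols read; the other (4 states) tracks whether and how much of `xxy` has been seen. Each combined state is a pair, one component from each; accept when both components accept. Minimizing collapses redundant product states.
          x    y  
>  S0     S1   S0 
   S1     S2   S0 
   S2     S2   S3 
 * S3     S4   S5 
 * S4     S6   S7 
 * S5     S8   S9 
   S6    S10   S3 
   S7     S4   S5 
   S8     S6   S7 
   S9     S8   S9 
 * S10   S10   S3 
(> = start, * = accepting)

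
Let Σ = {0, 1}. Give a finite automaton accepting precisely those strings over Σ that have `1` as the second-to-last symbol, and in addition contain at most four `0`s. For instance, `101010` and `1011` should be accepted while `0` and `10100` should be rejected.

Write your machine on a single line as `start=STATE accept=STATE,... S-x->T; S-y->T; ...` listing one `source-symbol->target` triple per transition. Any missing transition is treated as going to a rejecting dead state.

start=q0; accept=q5,q6,q9,q10,q13,q14,q17,q18,q21; q0-0->q1; q0-1->q2; q1-0->q3; q1-1->q4; q2-0->q5; q2-1->q6; q3-0->q7; q3-1->q8; q4-0->q9; q4-1->q10; q5-0->q3; q5-1->q4; q6-0->q5; q6-1->q6; q7-0->q11; q7-1->q12; q8-0->q13; q8-1->q14; q9-0->q7; q9-1->q8; q10-0->q9; q10-1->q10; q11-0->q15; q11-1->q16; q12-0->q17; q12-1->q18; q13-0->q11; q13-1->q12; q14-0->q13; q14-1->q14; q15-0->q15; q15-1->q19; q16-0->q20; q16-1->q21; q17-0->q15; q17-1->q16; q18-0->q17; q18-1->q18; q19-0->q20; q19-1->q22; q20-0->q15; q20-1->q19; q21-0->q20; q21-1->q21; q22-0->q20; q22-1->q22

Build one automaton per condition and run them in lockstep. The first has 7 states tracking the last 2 symbols read; the second has 6 states tracking the count of `0`s, saturating at 5. A product state is a pair (one from each), accepting exactly when both do.
23 states suffice.
          0    1  
>  q0     q1   q2 
   q1     q3   q4 
   q2     q5   q6 
   q3     q7   q8 
   q4     q9  q10 
 * q5     q3   q4 
 * q6     q5   q6 
   q7    q11  q12 
   q8    q13  q14 
 * q9     q7   q8 
 * q10    q9  q10 
   q11   q15  q16 
   q12   q17  q18 
 * q13   q11  q12 
 * q14   q13  q14 
   q15   q15  q19 
   q16   q20  q21 
 * q17   q15  q16 
 * q18   q17  q18 
   q19   q20  q22 
   q20   q15  q19 
 * q21   q20  q21 
   q22   q20  q22 
(> = start, * = accepting)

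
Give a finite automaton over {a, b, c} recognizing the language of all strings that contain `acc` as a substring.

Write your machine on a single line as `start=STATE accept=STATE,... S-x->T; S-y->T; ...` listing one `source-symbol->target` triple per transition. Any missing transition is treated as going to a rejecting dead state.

States S0..S2 record the length of the longest prefix of `acc` that matches the current input suffix. Reaching S3 means `acc` has been seen, and we stay there forever. Accept from S3.
        a   b   c  
>  S0   S1  S0  S0 
   S1   S1  S0  S2 
   S2   S1  S0  S3 
 * S3   S3  S3  S3 
(> = start, * = accepting)

start=S0; accept=S3; S0-a->S1; S0-b->S0; S0-c->S0; S1-a->S1; S1-b->S0; S1-c->S2; S2-a->S1; S2-b->S0; S2-c->S3; S3-a->S3; S3-b->S3; S3-c->S3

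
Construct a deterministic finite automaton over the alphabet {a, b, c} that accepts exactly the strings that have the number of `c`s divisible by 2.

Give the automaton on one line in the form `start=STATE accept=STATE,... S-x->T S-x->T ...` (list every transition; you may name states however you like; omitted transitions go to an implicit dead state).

start=s0 accept=s0 s0-a->s0 s0-b->s0 s0-c->s1 s1-a->s1 s1-b->s1 s1-c->s0

The only thing that matters is how many `c`s have appeared, reduced mod 2. Use one state per residue: s0 for 0, …, s1 for 1. Reading `c` moves to the next residue; anything else stays put. s0 is accepting.
With 2 states:
        a   b   c  
>* s0   s0  s0  s1 
   s1   s1  s1  s0 
(> = start, * = accepting)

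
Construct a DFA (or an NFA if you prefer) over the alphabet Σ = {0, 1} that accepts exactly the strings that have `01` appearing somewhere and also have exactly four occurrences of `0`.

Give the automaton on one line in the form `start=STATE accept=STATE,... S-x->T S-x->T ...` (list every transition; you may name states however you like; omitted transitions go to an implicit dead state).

Build one automaton per condition and run them in lockstep. One (3 states) tracks whether and how much of `01` has been seen; the other (6 states) tracks the count of `0`s, saturating at 5. Each combined state is a pair, one component from each; accept when both components accept. Minimizing collapses redundant product states.
10 states suffice.
        0   1  
>  q0   q1  q0 
   q1   q2  q3 
   q2   q4  q5 
   q3   q5  q3 
   q4   q6  q7 
   q5   q7  q5 
   q6   q8  q9 
   q7   q9  q7 
   q8   q8  q8 
 * q9   q8  q9 
(> = start, * = accepting)

start=q0 accept=q9 q0-0->q1 q0-1->q0 q1-0->q2 q1-1->q3 q2-0->q4 q2-1->q5 q3-0->q5 q3-1->q3 q4-0->q6 q4-1->q7 q5-0->q7 q5-1->q5 q6-0->q8 q6-1->q9 q7-0->q9 q7-1->q7 q8-0->q8 q8-1->q8 q9-0->q8 q9-1->q9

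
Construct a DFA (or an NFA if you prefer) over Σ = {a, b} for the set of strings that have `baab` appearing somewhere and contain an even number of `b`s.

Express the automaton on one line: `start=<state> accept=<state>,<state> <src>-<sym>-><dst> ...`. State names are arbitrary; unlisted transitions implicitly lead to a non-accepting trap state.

start=q0 accept=q7 q0-a->q0 q0-b->q1 q1-a->q2 q1-b->q3 q2-a->q4 q2-b->q3 q3-a->q5 q3-b->q1 q4-a->q6 q4-b->q7 q5-a->q8 q5-b->q1 q6-a->q6 q6-b->q3 q7-a->q7 q7-b->q9 q8-a->q0 q8-b->q9 q9-a->q9 q9-b->q7

Run two small machines in parallel and take their product. The first has 5 states tracking whether and how much of `baab` has been seen; the second has 2 states tracking the count of `b`s modulo 2. A product state is a pair (one from each), accepting exactly when both do.
With 10 states:
        a   b  
>  q0   q0  q1 
   q1   q2  q3 
   q2   q4  q3 
   q3   q5  q1 
   q4   q6  q7 
   q5   q8  q1 
   q6   q6  q3 
 * q7   q7  q9 
   q8   q0  q9 
   q9   q9  q7 
(> = start, * = accepting)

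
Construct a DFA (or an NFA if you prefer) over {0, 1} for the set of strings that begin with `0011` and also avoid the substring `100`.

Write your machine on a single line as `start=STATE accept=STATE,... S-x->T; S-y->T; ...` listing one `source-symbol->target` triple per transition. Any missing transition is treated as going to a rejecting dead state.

start=A; accept=F,G; A-0->B; A-1->C; B-0->D; B-1->C; C-0->C; C-1->C; D-0->C; D-1->E; E-0->C; E-1->F; F-0->G; F-1->F; G-0->C; G-1->F

Run two small machines in parallel and take their product. One (6 states) tracks whether the input so far still matches the prefix `0011`; the other (4 states) tracks partial matches of the forbidden pattern `100`. Each combined state is a pair, one component from each; accept when both components accept. After merging equivalent states the machine shrinks.
       0  1 
>  A   B  C 
   B   D  C 
   C   C  C 
   D   C  E 
   E   C  F 
 * F   G  F 
 * G   C  F 
(> = start, * = accepting)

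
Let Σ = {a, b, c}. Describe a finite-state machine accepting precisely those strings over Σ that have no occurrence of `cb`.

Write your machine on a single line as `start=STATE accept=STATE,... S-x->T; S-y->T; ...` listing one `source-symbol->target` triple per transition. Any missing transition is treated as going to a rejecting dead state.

Track partial matches of the forbidden pattern `cb`. State S2 is a dead state reached once `cb` has occurred; every other state accepts. S0 means no part of `cb` is currently matched.
With 3 states:
        a   b   c  
>* S0   S0  S0  S1 
 * S1   S0  S2  S1 
   S2   S2  S2  S2 
(> = start, * = accepting)

start=S0; accept=S0,S1; S0-a->S0; S0-b->S0; S0-c->S1; S1-a->S0; S1-b->S2; S1-c->S1; S2-a->S2; S2-b->S2; S2-c->S2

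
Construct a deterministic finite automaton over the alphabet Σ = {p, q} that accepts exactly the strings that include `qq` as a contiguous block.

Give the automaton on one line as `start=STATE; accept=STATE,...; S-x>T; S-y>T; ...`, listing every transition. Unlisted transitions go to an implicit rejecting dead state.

start=S0; accept=S2; S0-p>S0; S0-q>S1; S1-p>S0; S1-q>S2; S2-p>S2; S2-q>S2

States S0..S1 record the length of the longest prefix of `qq` that matches the current input suffix. Reaching S2 means `qq` has been seen, and we stay there forever. Accept from S2.
        p   q  
>  S0   S0  S1 
   S1   S0  S2 
 * S2   S2  S2 
(> = start, * = accepting)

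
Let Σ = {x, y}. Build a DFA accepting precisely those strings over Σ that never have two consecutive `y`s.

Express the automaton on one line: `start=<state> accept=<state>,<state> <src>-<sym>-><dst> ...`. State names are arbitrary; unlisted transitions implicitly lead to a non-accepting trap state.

start=q0 accept=q0,q1 q0-x->q0 q0-y->q1 q1-x->q0 q1-y->q2 q2-x->q2 q2-y->q2

This is the complement of 'contains `yy`'. Use the same substring-matching states — q0 through q2 holding how much of `yy` has just been matched — but flip the accepting set: everything except the trap q2 accepts.
        x   y  
>* q0   q0  q1 
 * q1   q0  q2 
   q2   q2  q2 
(> = start, * = accepting)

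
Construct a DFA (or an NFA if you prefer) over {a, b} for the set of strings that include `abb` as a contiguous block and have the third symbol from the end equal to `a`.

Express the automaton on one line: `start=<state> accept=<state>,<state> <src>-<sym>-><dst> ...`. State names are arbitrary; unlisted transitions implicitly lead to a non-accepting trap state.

start=s0 accept=s3,s8,s9,s10 s0-a->s1 s0-b->s0 s1-a->s1 s1-b->s2 s2-a->s1 s2-b->s3 s3-a->s4 s3-b->s5 s4-a->s6 s4-b->s7 s5-a->s4 s5-b->s5 s6-a->s8 s6-b->s9 s7-a->s10 s7-b->s3 s8-a->s8 s8-b->s9 s9-a->s10 s9-b->s3 s10-a->s6 s10-b->s7

Build one automaton per condition and run them in lockstep. One (4 states) tracks whether and how much of `abb` has been seen; the other (15 states) tracks the last 3 symbols read. Each combined state is a pair, one component from each; accept when both components accept. After merging equivalent states the machine shrinks.
          a    b  
>  s0     s1   s0 
   s1     s1   s2 
   s2     s1   s3 
 * s3     s4   s5 
   s4     s6   s7 
   s5     s4   s5 
   s6     s8   s9 
   s7    s10   s3 
 * s8     s8   s9 
 * s9    s10   s3 
 * s10    s6   s7 
(> = start, * = accepting)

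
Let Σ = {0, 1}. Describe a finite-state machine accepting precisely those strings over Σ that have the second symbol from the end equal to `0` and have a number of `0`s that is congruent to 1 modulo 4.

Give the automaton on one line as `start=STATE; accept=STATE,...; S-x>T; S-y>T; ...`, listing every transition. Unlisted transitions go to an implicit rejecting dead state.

Build one automaton per condition and run them in lockstep. One (7 states) tracks the last 2 symbols read; the other (4 states) tracks the count of `0`s modulo 4. Each combined state is a pair, one component from each; accept when both components accept. Minimizing collapses redundant product states.
       0  1 
>  A   B  A 
   B   C  D 
   C   E  C 
 * D   C  F 
   E   G  E 
   F   C  F 
   G   H  A 
 * H   C  D 
(> = start, * = accepting)

start=A; accept=D,H; A-0>B; A-1>A; B-0>C; B-1>D; C-0>E; C-1>C; D-0>C; D-1>F; E-0>G; E-1>E; F-0>C; F-1>F; G-0>H; G-1>A; H-0>C; H-1>D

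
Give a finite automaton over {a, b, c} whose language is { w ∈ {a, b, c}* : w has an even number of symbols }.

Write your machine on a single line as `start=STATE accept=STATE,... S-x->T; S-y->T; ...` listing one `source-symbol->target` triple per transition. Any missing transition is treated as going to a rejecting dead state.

start=q0; accept=q0; q0-a->q1; q0-b->q1; q0-c->q1; q1-a->q0; q1-b->q0; q1-c->q0

Only the length mod 2 matters, so use a 2-cycle: from any state, every input symbol moves to the next state, wrapping q1 back to q0. Mark q0 accepting.
A 2-state machine:
        a   b   c  
>* q0   q1  q1  q1 
   q1   q0  q0  q0 
(> = start, * = accepting)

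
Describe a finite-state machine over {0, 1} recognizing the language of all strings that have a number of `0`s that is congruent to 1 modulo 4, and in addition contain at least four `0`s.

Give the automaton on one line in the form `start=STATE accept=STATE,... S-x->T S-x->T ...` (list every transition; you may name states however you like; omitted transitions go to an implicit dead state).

Build one automaton per condition and run them in lockstep. The first has 4 states tracking the count of `0`s modulo 4; the second has 6 states tracking the count of `0`s, saturating at 5. A product state is a pair (one from each), accepting exactly when both do. Equivalent product states are then merged.
6 states suffice.
        0   1  
>  s0   s1  s0 
   s1   s2  s1 
   s2   s3  s2 
   s3   s4  s3 
   s4   s5  s4 
 * s5   s2  s5 
(> = start, * = accepting)

start=s0 accept=s5 s0-0->s1 s0-1->s0 s1-0->s2 s1-1->s1 s2-0->s3 s2-1->s2 s3-0->s4 s3-1->s3 s4-0->s5 s4-1->s4 s5-0->s2 s5-1->s5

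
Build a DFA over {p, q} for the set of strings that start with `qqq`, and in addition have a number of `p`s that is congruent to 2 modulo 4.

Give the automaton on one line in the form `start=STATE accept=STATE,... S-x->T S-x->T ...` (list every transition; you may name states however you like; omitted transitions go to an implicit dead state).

Handle the two conditions separately and then intersect. The first has 5 states tracking whether the input so far still matches the prefix `qqq`; the second has 4 states tracking the count of `p`s modulo 4. A product state is a pair (one from each), accepting exactly when both do. Minimizing collapses redundant product states.
An 8-state machine:
       p  q 
>  A   B  C 
   B   B  B 
   C   B  D 
   D   B  E 
   E   F  E 
   F   G  F 
 * G   H  G 
   H   E  H 
(> = start, * = accepting)

start=A accept=G A-p->B A-q->C B-p->B B-q->B C-p->B C-q->D D-p->B D-q->E E-p->F E-q->E F-p->G F-q->F G-p->H G-q->G H-p->E H-q->H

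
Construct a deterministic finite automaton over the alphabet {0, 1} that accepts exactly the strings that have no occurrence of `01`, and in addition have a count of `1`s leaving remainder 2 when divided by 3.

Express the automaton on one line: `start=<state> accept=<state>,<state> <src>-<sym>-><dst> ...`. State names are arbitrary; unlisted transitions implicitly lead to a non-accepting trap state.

Handle the two conditions separately and then intersect. One (3 states) tracks partial matches of the forbidden pattern `01`; the other (3 states) tracks the count of `1`s modulo 3. Each combined state is a pair, one component from each; accept when both components accept.
9 states suffice.
        0   1  
>  s0   s1  s2 
   s1   s1  s3 
   s2   s4  s5 
   s3   s3  s6 
   s4   s4  s6 
 * s5   s7  s0 
   s6   s6  s8 
 * s7   s7  s8 
   s8   s8  s3 
(> = start, * = accepting)

start=s0 accept=s5,s7 s0-0->s1 s0-1->s2 s1-0->s1 s1-1->s3 s2-0->s4 s2-1->s5 s3-0->s3 s3-1->s6 s4-0->s4 s4-1->s6 s5-0->s7 s5-1->s0 s6-0->s6 s6-1->s8 s7-0->s7 s7-1->s8 s8-0->s8 s8-1->s3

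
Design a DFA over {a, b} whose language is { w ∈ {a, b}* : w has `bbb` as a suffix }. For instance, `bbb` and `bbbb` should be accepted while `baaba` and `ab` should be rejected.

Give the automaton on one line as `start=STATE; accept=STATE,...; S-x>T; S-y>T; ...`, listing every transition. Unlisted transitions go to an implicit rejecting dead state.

Let each state record the length of the longest suffix of the input read so far that is also a prefix of `bbb`. q1 means the last symbol is `b`; q2 means the last 2 symbols are `bb`; q3 means the last 3 symbols are `bbb`. Accept only at q3, where the string currently ends in `bbb`.
        a   b  
>  q0   q0  q1 
   q1   q0  q2 
   q2   q0  q3 
 * q3   q0  q3 
(> = start, * = accepting)

start=q0; accept=q3; q0-a>q0; q0-b>q1; q1-a>q0; q1-b>q2; q2-a>q0; q2-b>q3; q3-a>q0; q3-b>q3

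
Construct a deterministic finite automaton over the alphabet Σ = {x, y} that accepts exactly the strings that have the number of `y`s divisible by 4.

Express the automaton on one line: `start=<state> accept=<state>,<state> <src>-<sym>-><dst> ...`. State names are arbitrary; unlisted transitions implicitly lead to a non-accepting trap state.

Keep the running count of `y`s modulo 4: each `y` advances along the cycle q0 → q1 → q2 → q3 → q0 while other symbols loop. Accept at q0.
A 4-state machine:
        x   y  
>* q0   q0  q1 
   q1   q1  q2 
   q2   q2  q3 
   q3   q3  q0 
(> = start, * = accepting)

start=q0 accept=q0 q0-x->q0 q0-y->q1 q1-x->q1 q1-y->q2 q2-x->q2 q2-y->q3 q3-x->q3 q3-y->q0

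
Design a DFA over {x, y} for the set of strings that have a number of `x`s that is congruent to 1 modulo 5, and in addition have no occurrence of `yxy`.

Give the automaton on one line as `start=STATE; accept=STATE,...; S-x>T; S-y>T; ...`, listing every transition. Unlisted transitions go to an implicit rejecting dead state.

Run two small machines in parallel and take their product. The first has 5 states tracking the count of `x`s modulo 5; the second has 4 states tracking partial matches of the forbidden pattern `yxy`. A product state is a pair (one from each), accepting exactly when both do.
With 20 states:
          x    y  
>  q0     q1   q2 
 * q1     q3   q4 
   q2     q5   q2 
   q3     q6   q7 
 * q4     q8   q4 
 * q5     q3   q9 
   q6    q10  q11 
   q7    q12   q7 
   q8     q6  q13 
   q9    q13   q9 
   q10    q0  q14 
   q11   q15  q11 
   q12   q10  q16 
   q13   q16  q13 
   q14   q17  q14 
   q15    q0  q18 
   q16   q18  q16 
   q17    q1  q19 
   q18   q19  q18 
   q19    q9  q19 
(> = start, * = accepting)

start=q0; accept=q1,q4,q5; q0-x>q1; q0-y>q2; q1-x>q3; q1-y>q4; q2-x>q5; q2-y>q2; q3-x>q6; q3-y>q7; q4-x>q8; q4-y>q4; q5-x>q3; q5-y>q9; q6-x>q10; q6-y>q11; q7-x>q12; q7-y>q7; q8-x>q6; q8-y>q13; q9-x>q13; q9-y>q9; q10-x>q0; q10-y>q14; q11-x>q15; q11-y>q11; q12-x>q10; q12-y>q16; q13-x>q16; q13-y>q13; q14-x>q17; q14-y>q14; q15-x>q0; q15-y>q18; q16-x>q18; q16-y>q16; q17-x>q1; q17-y>q19; q18-x>q19; q18-y>q18; q19-x>q9; q19-y>q19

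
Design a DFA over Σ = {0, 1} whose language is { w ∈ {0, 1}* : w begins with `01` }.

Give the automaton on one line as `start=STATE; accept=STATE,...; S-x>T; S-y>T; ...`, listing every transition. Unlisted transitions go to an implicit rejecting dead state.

start=q0; accept=q2; q0-0>q1; q0-1>q3; q1-0>q3; q1-1>q2; q2-0>q2; q2-1>q2; q3-0>q3; q3-1>q3

Check the first 2 symbols one by one: q0 through q1 record how many have matched `01` so far; any wrong symbol goes to the dead state q3. After all 2 match we enter the accepting sink q2.
4 states suffice.
        0   1  
>  q0   q1  q3 
   q1   q3  q2 
 * q2   q2  q2 
   q3   q3  q3 
(> = start, * = accepting)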